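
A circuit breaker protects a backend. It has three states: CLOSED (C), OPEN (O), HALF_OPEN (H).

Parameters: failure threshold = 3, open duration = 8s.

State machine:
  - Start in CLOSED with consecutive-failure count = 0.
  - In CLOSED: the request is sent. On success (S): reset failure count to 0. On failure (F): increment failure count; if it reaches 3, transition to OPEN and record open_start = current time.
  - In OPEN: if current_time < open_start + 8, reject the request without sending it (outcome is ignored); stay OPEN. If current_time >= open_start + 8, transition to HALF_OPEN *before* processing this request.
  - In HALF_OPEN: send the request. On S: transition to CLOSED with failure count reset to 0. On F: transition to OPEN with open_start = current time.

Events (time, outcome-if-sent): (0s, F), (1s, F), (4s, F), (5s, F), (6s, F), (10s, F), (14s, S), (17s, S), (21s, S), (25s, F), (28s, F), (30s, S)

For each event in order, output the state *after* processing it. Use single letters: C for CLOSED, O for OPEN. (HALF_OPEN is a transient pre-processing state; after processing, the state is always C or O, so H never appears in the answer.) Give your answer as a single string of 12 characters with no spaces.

Answer: CCOOOOCCCCCC

Derivation:
State after each event:
  event#1 t=0s outcome=F: state=CLOSED
  event#2 t=1s outcome=F: state=CLOSED
  event#3 t=4s outcome=F: state=OPEN
  event#4 t=5s outcome=F: state=OPEN
  event#5 t=6s outcome=F: state=OPEN
  event#6 t=10s outcome=F: state=OPEN
  event#7 t=14s outcome=S: state=CLOSED
  event#8 t=17s outcome=S: state=CLOSED
  event#9 t=21s outcome=S: state=CLOSED
  event#10 t=25s outcome=F: state=CLOSED
  event#11 t=28s outcome=F: state=CLOSED
  event#12 t=30s outcome=S: state=CLOSED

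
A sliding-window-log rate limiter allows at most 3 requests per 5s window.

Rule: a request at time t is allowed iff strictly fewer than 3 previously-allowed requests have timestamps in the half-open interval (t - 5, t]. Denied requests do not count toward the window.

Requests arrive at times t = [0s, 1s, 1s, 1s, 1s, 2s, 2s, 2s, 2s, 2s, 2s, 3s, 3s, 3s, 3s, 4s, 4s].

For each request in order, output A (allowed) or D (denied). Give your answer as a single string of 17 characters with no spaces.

Answer: AAADDDDDDDDDDDDDD

Derivation:
Tracking allowed requests in the window:
  req#1 t=0s: ALLOW
  req#2 t=1s: ALLOW
  req#3 t=1s: ALLOW
  req#4 t=1s: DENY
  req#5 t=1s: DENY
  req#6 t=2s: DENY
  req#7 t=2s: DENY
  req#8 t=2s: DENY
  req#9 t=2s: DENY
  req#10 t=2s: DENY
  req#11 t=2s: DENY
  req#12 t=3s: DENY
  req#13 t=3s: DENY
  req#14 t=3s: DENY
  req#15 t=3s: DENY
  req#16 t=4s: DENY
  req#17 t=4s: DENY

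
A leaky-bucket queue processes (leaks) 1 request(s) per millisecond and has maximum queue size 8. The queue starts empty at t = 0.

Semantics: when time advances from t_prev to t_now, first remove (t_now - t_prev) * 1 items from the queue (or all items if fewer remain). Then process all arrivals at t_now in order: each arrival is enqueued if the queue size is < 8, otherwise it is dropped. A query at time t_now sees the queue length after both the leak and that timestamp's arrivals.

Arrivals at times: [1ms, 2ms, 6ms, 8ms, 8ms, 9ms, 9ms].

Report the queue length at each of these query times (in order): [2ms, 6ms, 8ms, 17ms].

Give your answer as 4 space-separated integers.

Queue lengths at query times:
  query t=2ms: backlog = 1
  query t=6ms: backlog = 1
  query t=8ms: backlog = 2
  query t=17ms: backlog = 0

Answer: 1 1 2 0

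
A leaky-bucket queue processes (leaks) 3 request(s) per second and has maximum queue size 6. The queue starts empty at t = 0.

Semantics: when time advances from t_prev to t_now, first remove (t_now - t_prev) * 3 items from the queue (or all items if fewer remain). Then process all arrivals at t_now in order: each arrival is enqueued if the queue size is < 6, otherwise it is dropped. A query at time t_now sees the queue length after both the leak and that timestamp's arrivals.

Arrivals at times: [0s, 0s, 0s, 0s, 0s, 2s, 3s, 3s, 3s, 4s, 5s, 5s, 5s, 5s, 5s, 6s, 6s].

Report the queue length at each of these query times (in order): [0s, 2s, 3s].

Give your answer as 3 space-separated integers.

Queue lengths at query times:
  query t=0s: backlog = 5
  query t=2s: backlog = 1
  query t=3s: backlog = 3

Answer: 5 1 3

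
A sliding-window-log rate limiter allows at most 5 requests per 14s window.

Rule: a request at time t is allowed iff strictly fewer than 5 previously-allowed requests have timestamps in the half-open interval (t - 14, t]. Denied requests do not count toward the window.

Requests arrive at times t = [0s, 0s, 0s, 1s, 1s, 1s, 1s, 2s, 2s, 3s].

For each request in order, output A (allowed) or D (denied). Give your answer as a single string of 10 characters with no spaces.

Tracking allowed requests in the window:
  req#1 t=0s: ALLOW
  req#2 t=0s: ALLOW
  req#3 t=0s: ALLOW
  req#4 t=1s: ALLOW
  req#5 t=1s: ALLOW
  req#6 t=1s: DENY
  req#7 t=1s: DENY
  req#8 t=2s: DENY
  req#9 t=2s: DENY
  req#10 t=3s: DENY

Answer: AAAAADDDDD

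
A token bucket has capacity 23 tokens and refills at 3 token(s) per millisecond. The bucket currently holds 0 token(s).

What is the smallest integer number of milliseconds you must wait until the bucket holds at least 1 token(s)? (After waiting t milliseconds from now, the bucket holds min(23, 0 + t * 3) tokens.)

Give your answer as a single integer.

Answer: 1

Derivation:
Need 0 + t * 3 >= 1, so t >= 1/3.
Smallest integer t = ceil(1/3) = 1.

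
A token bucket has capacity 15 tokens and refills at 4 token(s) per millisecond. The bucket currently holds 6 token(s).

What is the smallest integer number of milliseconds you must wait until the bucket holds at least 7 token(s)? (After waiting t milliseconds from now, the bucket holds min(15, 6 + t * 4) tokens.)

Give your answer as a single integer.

Answer: 1

Derivation:
Need 6 + t * 4 >= 7, so t >= 1/4.
Smallest integer t = ceil(1/4) = 1.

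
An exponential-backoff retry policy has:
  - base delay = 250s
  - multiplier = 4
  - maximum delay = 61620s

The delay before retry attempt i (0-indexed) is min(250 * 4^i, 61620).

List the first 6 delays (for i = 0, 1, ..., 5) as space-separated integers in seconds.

Computing each delay:
  i=0: min(250*4^0, 61620) = 250
  i=1: min(250*4^1, 61620) = 1000
  i=2: min(250*4^2, 61620) = 4000
  i=3: min(250*4^3, 61620) = 16000
  i=4: min(250*4^4, 61620) = 61620
  i=5: min(250*4^5, 61620) = 61620

Answer: 250 1000 4000 16000 61620 61620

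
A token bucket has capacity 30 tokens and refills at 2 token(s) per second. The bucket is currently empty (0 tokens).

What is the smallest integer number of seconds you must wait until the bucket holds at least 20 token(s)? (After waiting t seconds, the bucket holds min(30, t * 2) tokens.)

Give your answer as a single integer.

Need t * 2 >= 20, so t >= 20/2.
Smallest integer t = ceil(20/2) = 10.

Answer: 10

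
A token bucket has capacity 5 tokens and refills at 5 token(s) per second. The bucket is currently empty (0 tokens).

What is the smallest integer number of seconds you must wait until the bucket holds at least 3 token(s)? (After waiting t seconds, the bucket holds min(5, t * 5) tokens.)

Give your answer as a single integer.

Need t * 5 >= 3, so t >= 3/5.
Smallest integer t = ceil(3/5) = 1.

Answer: 1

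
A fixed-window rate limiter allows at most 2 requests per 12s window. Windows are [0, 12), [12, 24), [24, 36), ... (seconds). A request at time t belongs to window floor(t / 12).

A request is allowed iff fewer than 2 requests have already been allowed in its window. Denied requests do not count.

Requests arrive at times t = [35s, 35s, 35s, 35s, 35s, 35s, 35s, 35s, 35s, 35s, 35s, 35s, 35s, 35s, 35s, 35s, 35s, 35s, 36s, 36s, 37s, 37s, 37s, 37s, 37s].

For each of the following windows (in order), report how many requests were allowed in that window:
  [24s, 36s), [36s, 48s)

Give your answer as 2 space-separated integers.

Answer: 2 2

Derivation:
Processing requests:
  req#1 t=35s (window 2): ALLOW
  req#2 t=35s (window 2): ALLOW
  req#3 t=35s (window 2): DENY
  req#4 t=35s (window 2): DENY
  req#5 t=35s (window 2): DENY
  req#6 t=35s (window 2): DENY
  req#7 t=35s (window 2): DENY
  req#8 t=35s (window 2): DENY
  req#9 t=35s (window 2): DENY
  req#10 t=35s (window 2): DENY
  req#11 t=35s (window 2): DENY
  req#12 t=35s (window 2): DENY
  req#13 t=35s (window 2): DENY
  req#14 t=35s (window 2): DENY
  req#15 t=35s (window 2): DENY
  req#16 t=35s (window 2): DENY
  req#17 t=35s (window 2): DENY
  req#18 t=35s (window 2): DENY
  req#19 t=36s (window 3): ALLOW
  req#20 t=36s (window 3): ALLOW
  req#21 t=37s (window 3): DENY
  req#22 t=37s (window 3): DENY
  req#23 t=37s (window 3): DENY
  req#24 t=37s (window 3): DENY
  req#25 t=37s (window 3): DENY

Allowed counts by window: 2 2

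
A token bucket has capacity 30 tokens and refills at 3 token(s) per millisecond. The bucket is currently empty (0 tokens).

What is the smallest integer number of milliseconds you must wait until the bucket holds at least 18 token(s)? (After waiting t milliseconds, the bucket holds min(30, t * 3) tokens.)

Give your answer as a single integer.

Answer: 6

Derivation:
Need t * 3 >= 18, so t >= 18/3.
Smallest integer t = ceil(18/3) = 6.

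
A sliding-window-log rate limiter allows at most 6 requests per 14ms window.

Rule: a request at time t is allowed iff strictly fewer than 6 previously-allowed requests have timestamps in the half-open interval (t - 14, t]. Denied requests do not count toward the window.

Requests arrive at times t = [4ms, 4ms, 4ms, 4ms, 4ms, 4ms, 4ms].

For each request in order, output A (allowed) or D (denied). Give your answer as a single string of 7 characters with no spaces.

Tracking allowed requests in the window:
  req#1 t=4ms: ALLOW
  req#2 t=4ms: ALLOW
  req#3 t=4ms: ALLOW
  req#4 t=4ms: ALLOW
  req#5 t=4ms: ALLOW
  req#6 t=4ms: ALLOW
  req#7 t=4ms: DENY

Answer: AAAAAAD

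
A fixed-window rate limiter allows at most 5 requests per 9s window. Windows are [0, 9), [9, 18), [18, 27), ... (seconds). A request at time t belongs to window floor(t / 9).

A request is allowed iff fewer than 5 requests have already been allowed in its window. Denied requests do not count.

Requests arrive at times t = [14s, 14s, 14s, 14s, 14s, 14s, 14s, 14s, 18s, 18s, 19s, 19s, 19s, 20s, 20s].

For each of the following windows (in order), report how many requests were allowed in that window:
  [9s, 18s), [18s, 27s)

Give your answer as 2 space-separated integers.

Processing requests:
  req#1 t=14s (window 1): ALLOW
  req#2 t=14s (window 1): ALLOW
  req#3 t=14s (window 1): ALLOW
  req#4 t=14s (window 1): ALLOW
  req#5 t=14s (window 1): ALLOW
  req#6 t=14s (window 1): DENY
  req#7 t=14s (window 1): DENY
  req#8 t=14s (window 1): DENY
  req#9 t=18s (window 2): ALLOW
  req#10 t=18s (window 2): ALLOW
  req#11 t=19s (window 2): ALLOW
  req#12 t=19s (window 2): ALLOW
  req#13 t=19s (window 2): ALLOW
  req#14 t=20s (window 2): DENY
  req#15 t=20s (window 2): DENY

Allowed counts by window: 5 5

Answer: 5 5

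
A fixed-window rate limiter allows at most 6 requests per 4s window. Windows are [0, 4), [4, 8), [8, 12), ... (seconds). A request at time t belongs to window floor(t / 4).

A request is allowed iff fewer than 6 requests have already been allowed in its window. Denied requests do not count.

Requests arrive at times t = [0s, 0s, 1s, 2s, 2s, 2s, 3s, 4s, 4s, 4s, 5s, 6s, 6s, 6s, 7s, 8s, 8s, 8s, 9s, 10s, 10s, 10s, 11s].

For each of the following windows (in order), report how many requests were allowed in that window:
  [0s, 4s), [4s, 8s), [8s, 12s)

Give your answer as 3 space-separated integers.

Processing requests:
  req#1 t=0s (window 0): ALLOW
  req#2 t=0s (window 0): ALLOW
  req#3 t=1s (window 0): ALLOW
  req#4 t=2s (window 0): ALLOW
  req#5 t=2s (window 0): ALLOW
  req#6 t=2s (window 0): ALLOW
  req#7 t=3s (window 0): DENY
  req#8 t=4s (window 1): ALLOW
  req#9 t=4s (window 1): ALLOW
  req#10 t=4s (window 1): ALLOW
  req#11 t=5s (window 1): ALLOW
  req#12 t=6s (window 1): ALLOW
  req#13 t=6s (window 1): ALLOW
  req#14 t=6s (window 1): DENY
  req#15 t=7s (window 1): DENY
  req#16 t=8s (window 2): ALLOW
  req#17 t=8s (window 2): ALLOW
  req#18 t=8s (window 2): ALLOW
  req#19 t=9s (window 2): ALLOW
  req#20 t=10s (window 2): ALLOW
  req#21 t=10s (window 2): ALLOW
  req#22 t=10s (window 2): DENY
  req#23 t=11s (window 2): DENY

Allowed counts by window: 6 6 6

Answer: 6 6 6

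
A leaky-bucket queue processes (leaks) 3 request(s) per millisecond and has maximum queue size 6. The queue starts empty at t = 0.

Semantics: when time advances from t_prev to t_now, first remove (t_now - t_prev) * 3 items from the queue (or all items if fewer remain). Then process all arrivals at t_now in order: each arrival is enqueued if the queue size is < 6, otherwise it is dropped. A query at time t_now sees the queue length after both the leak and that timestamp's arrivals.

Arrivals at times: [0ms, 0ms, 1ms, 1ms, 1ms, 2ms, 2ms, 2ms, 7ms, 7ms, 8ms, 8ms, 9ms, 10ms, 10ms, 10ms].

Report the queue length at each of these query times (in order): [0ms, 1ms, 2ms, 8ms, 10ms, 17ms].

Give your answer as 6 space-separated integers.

Answer: 2 3 3 2 3 0

Derivation:
Queue lengths at query times:
  query t=0ms: backlog = 2
  query t=1ms: backlog = 3
  query t=2ms: backlog = 3
  query t=8ms: backlog = 2
  query t=10ms: backlog = 3
  query t=17ms: backlog = 0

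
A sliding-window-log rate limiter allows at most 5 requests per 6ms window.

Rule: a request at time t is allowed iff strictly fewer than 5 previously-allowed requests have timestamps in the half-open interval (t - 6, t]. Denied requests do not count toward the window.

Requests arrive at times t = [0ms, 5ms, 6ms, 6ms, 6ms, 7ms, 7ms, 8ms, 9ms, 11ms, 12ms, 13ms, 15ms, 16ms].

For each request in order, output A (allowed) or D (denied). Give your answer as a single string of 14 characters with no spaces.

Answer: AAAAAADDDAAAAA

Derivation:
Tracking allowed requests in the window:
  req#1 t=0ms: ALLOW
  req#2 t=5ms: ALLOW
  req#3 t=6ms: ALLOW
  req#4 t=6ms: ALLOW
  req#5 t=6ms: ALLOW
  req#6 t=7ms: ALLOW
  req#7 t=7ms: DENY
  req#8 t=8ms: DENY
  req#9 t=9ms: DENY
  req#10 t=11ms: ALLOW
  req#11 t=12ms: ALLOW
  req#12 t=13ms: ALLOW
  req#13 t=15ms: ALLOW
  req#14 t=16ms: ALLOW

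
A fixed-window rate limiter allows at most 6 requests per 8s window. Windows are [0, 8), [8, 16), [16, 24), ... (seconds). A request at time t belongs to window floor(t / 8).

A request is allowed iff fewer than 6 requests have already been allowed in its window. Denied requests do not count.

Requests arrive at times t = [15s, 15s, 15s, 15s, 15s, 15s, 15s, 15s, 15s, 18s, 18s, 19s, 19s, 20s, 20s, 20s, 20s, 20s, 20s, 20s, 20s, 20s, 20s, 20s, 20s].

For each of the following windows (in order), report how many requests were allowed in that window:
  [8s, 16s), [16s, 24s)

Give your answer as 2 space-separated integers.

Answer: 6 6

Derivation:
Processing requests:
  req#1 t=15s (window 1): ALLOW
  req#2 t=15s (window 1): ALLOW
  req#3 t=15s (window 1): ALLOW
  req#4 t=15s (window 1): ALLOW
  req#5 t=15s (window 1): ALLOW
  req#6 t=15s (window 1): ALLOW
  req#7 t=15s (window 1): DENY
  req#8 t=15s (window 1): DENY
  req#9 t=15s (window 1): DENY
  req#10 t=18s (window 2): ALLOW
  req#11 t=18s (window 2): ALLOW
  req#12 t=19s (window 2): ALLOW
  req#13 t=19s (window 2): ALLOW
  req#14 t=20s (window 2): ALLOW
  req#15 t=20s (window 2): ALLOW
  req#16 t=20s (window 2): DENY
  req#17 t=20s (window 2): DENY
  req#18 t=20s (window 2): DENY
  req#19 t=20s (window 2): DENY
  req#20 t=20s (window 2): DENY
  req#21 t=20s (window 2): DENY
  req#22 t=20s (window 2): DENY
  req#23 t=20s (window 2): DENY
  req#24 t=20s (window 2): DENY
  req#25 t=20s (window 2): DENY

Allowed counts by window: 6 6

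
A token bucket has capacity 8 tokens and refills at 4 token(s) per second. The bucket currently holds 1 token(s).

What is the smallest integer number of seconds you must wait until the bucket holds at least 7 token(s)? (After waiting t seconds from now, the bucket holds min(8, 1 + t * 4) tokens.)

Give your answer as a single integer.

Need 1 + t * 4 >= 7, so t >= 6/4.
Smallest integer t = ceil(6/4) = 2.

Answer: 2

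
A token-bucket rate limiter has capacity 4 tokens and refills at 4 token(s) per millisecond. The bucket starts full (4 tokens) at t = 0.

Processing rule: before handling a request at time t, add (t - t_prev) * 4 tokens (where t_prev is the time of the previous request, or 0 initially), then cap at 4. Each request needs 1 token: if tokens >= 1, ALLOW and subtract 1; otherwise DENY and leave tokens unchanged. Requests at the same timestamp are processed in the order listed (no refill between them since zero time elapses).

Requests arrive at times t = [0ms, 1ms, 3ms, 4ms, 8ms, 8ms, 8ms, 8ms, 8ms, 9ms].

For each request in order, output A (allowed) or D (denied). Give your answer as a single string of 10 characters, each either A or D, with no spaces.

Answer: AAAAAAAADA

Derivation:
Simulating step by step:
  req#1 t=0ms: ALLOW
  req#2 t=1ms: ALLOW
  req#3 t=3ms: ALLOW
  req#4 t=4ms: ALLOW
  req#5 t=8ms: ALLOW
  req#6 t=8ms: ALLOW
  req#7 t=8ms: ALLOW
  req#8 t=8ms: ALLOW
  req#9 t=8ms: DENY
  req#10 t=9ms: ALLOW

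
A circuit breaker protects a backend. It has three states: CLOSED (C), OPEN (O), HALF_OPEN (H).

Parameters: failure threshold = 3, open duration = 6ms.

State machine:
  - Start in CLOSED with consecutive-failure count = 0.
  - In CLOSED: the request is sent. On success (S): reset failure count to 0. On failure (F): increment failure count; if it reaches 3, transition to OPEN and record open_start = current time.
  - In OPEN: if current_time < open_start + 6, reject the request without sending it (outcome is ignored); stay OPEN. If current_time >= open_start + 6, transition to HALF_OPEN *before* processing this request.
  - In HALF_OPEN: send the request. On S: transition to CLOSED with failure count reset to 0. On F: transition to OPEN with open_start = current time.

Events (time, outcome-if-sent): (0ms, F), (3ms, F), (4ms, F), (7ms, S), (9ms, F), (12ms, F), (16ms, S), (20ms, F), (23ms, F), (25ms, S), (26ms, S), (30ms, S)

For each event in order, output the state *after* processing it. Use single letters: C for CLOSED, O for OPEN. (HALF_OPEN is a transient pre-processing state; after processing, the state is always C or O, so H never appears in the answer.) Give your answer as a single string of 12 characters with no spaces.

Answer: CCOOOOOOOOCC

Derivation:
State after each event:
  event#1 t=0ms outcome=F: state=CLOSED
  event#2 t=3ms outcome=F: state=CLOSED
  event#3 t=4ms outcome=F: state=OPEN
  event#4 t=7ms outcome=S: state=OPEN
  event#5 t=9ms outcome=F: state=OPEN
  event#6 t=12ms outcome=F: state=OPEN
  event#7 t=16ms outcome=S: state=OPEN
  event#8 t=20ms outcome=F: state=OPEN
  event#9 t=23ms outcome=F: state=OPEN
  event#10 t=25ms outcome=S: state=OPEN
  event#11 t=26ms outcome=S: state=CLOSED
  event#12 t=30ms outcome=S: state=CLOSED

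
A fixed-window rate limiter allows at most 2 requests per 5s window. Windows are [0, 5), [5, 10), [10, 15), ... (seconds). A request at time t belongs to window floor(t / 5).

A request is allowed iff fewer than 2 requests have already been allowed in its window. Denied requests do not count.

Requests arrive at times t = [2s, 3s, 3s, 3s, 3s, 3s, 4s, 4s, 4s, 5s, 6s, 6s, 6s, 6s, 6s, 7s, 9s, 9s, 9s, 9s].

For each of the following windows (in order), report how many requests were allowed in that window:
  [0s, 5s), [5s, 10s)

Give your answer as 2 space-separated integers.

Answer: 2 2

Derivation:
Processing requests:
  req#1 t=2s (window 0): ALLOW
  req#2 t=3s (window 0): ALLOW
  req#3 t=3s (window 0): DENY
  req#4 t=3s (window 0): DENY
  req#5 t=3s (window 0): DENY
  req#6 t=3s (window 0): DENY
  req#7 t=4s (window 0): DENY
  req#8 t=4s (window 0): DENY
  req#9 t=4s (window 0): DENY
  req#10 t=5s (window 1): ALLOW
  req#11 t=6s (window 1): ALLOW
  req#12 t=6s (window 1): DENY
  req#13 t=6s (window 1): DENY
  req#14 t=6s (window 1): DENY
  req#15 t=6s (window 1): DENY
  req#16 t=7s (window 1): DENY
  req#17 t=9s (window 1): DENY
  req#18 t=9s (window 1): DENY
  req#19 t=9s (window 1): DENY
  req#20 t=9s (window 1): DENY

Allowed counts by window: 2 2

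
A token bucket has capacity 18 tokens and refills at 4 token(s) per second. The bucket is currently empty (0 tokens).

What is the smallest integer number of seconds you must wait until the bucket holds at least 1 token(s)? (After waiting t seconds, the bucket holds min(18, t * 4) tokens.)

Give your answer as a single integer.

Answer: 1

Derivation:
Need t * 4 >= 1, so t >= 1/4.
Smallest integer t = ceil(1/4) = 1.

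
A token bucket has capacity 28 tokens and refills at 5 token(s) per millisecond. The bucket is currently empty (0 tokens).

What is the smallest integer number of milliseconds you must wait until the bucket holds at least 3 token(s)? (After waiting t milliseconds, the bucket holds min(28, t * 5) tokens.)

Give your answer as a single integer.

Answer: 1

Derivation:
Need t * 5 >= 3, so t >= 3/5.
Smallest integer t = ceil(3/5) = 1.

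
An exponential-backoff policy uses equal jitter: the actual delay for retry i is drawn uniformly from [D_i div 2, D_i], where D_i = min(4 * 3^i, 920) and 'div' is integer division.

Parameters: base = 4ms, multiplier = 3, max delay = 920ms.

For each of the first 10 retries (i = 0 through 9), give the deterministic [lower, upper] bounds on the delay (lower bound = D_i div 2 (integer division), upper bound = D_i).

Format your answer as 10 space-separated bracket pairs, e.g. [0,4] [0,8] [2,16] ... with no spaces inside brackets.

Answer: [2,4] [6,12] [18,36] [54,108] [162,324] [460,920] [460,920] [460,920] [460,920] [460,920]

Derivation:
Computing bounds per retry:
  i=0: D_i=min(4*3^0,920)=4, bounds=[2,4]
  i=1: D_i=min(4*3^1,920)=12, bounds=[6,12]
  i=2: D_i=min(4*3^2,920)=36, bounds=[18,36]
  i=3: D_i=min(4*3^3,920)=108, bounds=[54,108]
  i=4: D_i=min(4*3^4,920)=324, bounds=[162,324]
  i=5: D_i=min(4*3^5,920)=920, bounds=[460,920]
  i=6: D_i=min(4*3^6,920)=920, bounds=[460,920]
  i=7: D_i=min(4*3^7,920)=920, bounds=[460,920]
  i=8: D_i=min(4*3^8,920)=920, bounds=[460,920]
  i=9: D_i=min(4*3^9,920)=920, bounds=[460,920]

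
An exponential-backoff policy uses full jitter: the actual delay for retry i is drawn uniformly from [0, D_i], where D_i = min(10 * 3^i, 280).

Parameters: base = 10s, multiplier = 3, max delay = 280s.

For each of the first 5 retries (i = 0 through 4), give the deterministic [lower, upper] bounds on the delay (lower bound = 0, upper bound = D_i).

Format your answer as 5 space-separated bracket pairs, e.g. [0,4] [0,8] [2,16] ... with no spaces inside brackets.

Computing bounds per retry:
  i=0: D_i=min(10*3^0,280)=10, bounds=[0,10]
  i=1: D_i=min(10*3^1,280)=30, bounds=[0,30]
  i=2: D_i=min(10*3^2,280)=90, bounds=[0,90]
  i=3: D_i=min(10*3^3,280)=270, bounds=[0,270]
  i=4: D_i=min(10*3^4,280)=280, bounds=[0,280]

Answer: [0,10] [0,30] [0,90] [0,270] [0,280]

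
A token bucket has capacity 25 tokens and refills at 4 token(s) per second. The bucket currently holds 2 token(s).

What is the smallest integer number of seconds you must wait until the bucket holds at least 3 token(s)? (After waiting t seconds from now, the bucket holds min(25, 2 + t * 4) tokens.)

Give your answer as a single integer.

Need 2 + t * 4 >= 3, so t >= 1/4.
Smallest integer t = ceil(1/4) = 1.

Answer: 1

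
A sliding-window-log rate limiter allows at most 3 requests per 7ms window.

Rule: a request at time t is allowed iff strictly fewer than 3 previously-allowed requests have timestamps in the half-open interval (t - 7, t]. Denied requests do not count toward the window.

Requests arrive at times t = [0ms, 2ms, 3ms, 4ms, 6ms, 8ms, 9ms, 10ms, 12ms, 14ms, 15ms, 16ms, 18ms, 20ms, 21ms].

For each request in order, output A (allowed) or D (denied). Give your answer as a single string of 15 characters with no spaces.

Tracking allowed requests in the window:
  req#1 t=0ms: ALLOW
  req#2 t=2ms: ALLOW
  req#3 t=3ms: ALLOW
  req#4 t=4ms: DENY
  req#5 t=6ms: DENY
  req#6 t=8ms: ALLOW
  req#7 t=9ms: ALLOW
  req#8 t=10ms: ALLOW
  req#9 t=12ms: DENY
  req#10 t=14ms: DENY
  req#11 t=15ms: ALLOW
  req#12 t=16ms: ALLOW
  req#13 t=18ms: ALLOW
  req#14 t=20ms: DENY
  req#15 t=21ms: DENY

Answer: AAADDAAADDAAADD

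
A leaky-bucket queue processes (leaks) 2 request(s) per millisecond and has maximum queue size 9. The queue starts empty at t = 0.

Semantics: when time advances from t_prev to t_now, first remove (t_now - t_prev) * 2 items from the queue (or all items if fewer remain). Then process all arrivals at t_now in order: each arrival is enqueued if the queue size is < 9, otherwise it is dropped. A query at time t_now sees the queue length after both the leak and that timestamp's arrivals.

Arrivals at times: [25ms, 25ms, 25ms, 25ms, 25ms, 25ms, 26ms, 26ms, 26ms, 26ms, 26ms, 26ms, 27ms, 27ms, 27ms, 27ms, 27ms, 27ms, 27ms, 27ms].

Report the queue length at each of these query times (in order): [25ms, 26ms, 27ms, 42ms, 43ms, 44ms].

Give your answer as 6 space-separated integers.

Queue lengths at query times:
  query t=25ms: backlog = 6
  query t=26ms: backlog = 9
  query t=27ms: backlog = 9
  query t=42ms: backlog = 0
  query t=43ms: backlog = 0
  query t=44ms: backlog = 0

Answer: 6 9 9 0 0 0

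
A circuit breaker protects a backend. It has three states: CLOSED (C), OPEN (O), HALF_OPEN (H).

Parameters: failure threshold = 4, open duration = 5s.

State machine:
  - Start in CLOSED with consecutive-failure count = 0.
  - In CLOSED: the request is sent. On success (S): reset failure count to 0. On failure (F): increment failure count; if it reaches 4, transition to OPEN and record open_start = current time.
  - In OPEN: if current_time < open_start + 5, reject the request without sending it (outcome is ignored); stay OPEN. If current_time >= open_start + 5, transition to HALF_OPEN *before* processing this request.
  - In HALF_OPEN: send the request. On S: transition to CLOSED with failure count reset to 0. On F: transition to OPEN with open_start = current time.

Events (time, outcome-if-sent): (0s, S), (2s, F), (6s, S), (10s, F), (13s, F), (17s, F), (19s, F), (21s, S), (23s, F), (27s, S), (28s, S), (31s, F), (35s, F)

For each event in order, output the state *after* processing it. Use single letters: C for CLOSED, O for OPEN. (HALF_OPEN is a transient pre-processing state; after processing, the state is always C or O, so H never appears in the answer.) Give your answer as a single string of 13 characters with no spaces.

Answer: CCCCCCOOOCCCC

Derivation:
State after each event:
  event#1 t=0s outcome=S: state=CLOSED
  event#2 t=2s outcome=F: state=CLOSED
  event#3 t=6s outcome=S: state=CLOSED
  event#4 t=10s outcome=F: state=CLOSED
  event#5 t=13s outcome=F: state=CLOSED
  event#6 t=17s outcome=F: state=CLOSED
  event#7 t=19s outcome=F: state=OPEN
  event#8 t=21s outcome=S: state=OPEN
  event#9 t=23s outcome=F: state=OPEN
  event#10 t=27s outcome=S: state=CLOSED
  event#11 t=28s outcome=S: state=CLOSED
  event#12 t=31s outcome=F: state=CLOSED
  event#13 t=35s outcome=F: state=CLOSED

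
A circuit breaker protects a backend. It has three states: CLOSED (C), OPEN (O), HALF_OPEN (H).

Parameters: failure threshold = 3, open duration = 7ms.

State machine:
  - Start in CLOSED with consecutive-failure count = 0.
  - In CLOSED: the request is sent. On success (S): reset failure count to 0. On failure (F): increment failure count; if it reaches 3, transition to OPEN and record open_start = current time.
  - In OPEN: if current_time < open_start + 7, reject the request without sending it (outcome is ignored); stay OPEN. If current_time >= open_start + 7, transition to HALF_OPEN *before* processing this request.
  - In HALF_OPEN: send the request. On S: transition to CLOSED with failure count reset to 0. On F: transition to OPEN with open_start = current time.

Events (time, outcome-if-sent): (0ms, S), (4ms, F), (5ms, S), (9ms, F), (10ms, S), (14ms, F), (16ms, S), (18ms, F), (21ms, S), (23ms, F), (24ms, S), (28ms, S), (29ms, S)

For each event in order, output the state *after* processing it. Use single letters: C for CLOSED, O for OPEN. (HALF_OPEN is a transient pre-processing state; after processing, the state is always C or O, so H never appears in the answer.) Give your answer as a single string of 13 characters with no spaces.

Answer: CCCCCCCCCCCCC

Derivation:
State after each event:
  event#1 t=0ms outcome=S: state=CLOSED
  event#2 t=4ms outcome=F: state=CLOSED
  event#3 t=5ms outcome=S: state=CLOSED
  event#4 t=9ms outcome=F: state=CLOSED
  event#5 t=10ms outcome=S: state=CLOSED
  event#6 t=14ms outcome=F: state=CLOSED
  event#7 t=16ms outcome=S: state=CLOSED
  event#8 t=18ms outcome=F: state=CLOSED
  event#9 t=21ms outcome=S: state=CLOSED
  event#10 t=23ms outcome=F: state=CLOSED
  event#11 t=24ms outcome=S: state=CLOSED
  event#12 t=28ms outcome=S: state=CLOSED
  event#13 t=29ms outcome=S: state=CLOSED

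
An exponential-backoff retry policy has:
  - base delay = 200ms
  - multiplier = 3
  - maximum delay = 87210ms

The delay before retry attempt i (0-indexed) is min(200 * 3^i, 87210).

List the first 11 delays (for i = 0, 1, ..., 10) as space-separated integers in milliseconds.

Computing each delay:
  i=0: min(200*3^0, 87210) = 200
  i=1: min(200*3^1, 87210) = 600
  i=2: min(200*3^2, 87210) = 1800
  i=3: min(200*3^3, 87210) = 5400
  i=4: min(200*3^4, 87210) = 16200
  i=5: min(200*3^5, 87210) = 48600
  i=6: min(200*3^6, 87210) = 87210
  i=7: min(200*3^7, 87210) = 87210
  i=8: min(200*3^8, 87210) = 87210
  i=9: min(200*3^9, 87210) = 87210
  i=10: min(200*3^10, 87210) = 87210

Answer: 200 600 1800 5400 16200 48600 87210 87210 87210 87210 87210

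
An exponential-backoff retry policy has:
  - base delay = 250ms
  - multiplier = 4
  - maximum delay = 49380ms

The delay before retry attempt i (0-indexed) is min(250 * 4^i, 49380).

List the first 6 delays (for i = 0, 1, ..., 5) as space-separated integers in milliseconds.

Answer: 250 1000 4000 16000 49380 49380

Derivation:
Computing each delay:
  i=0: min(250*4^0, 49380) = 250
  i=1: min(250*4^1, 49380) = 1000
  i=2: min(250*4^2, 49380) = 4000
  i=3: min(250*4^3, 49380) = 16000
  i=4: min(250*4^4, 49380) = 49380
  i=5: min(250*4^5, 49380) = 49380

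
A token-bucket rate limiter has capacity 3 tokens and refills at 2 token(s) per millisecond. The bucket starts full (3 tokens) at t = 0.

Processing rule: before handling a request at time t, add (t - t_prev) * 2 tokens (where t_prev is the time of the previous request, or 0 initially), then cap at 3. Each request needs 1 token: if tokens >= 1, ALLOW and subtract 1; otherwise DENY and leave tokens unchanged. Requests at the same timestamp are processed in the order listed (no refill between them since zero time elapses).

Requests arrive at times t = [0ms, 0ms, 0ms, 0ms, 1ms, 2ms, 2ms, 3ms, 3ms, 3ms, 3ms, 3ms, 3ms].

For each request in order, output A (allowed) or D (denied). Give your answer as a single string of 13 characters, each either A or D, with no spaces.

Answer: AAADAAAAAADDD

Derivation:
Simulating step by step:
  req#1 t=0ms: ALLOW
  req#2 t=0ms: ALLOW
  req#3 t=0ms: ALLOW
  req#4 t=0ms: DENY
  req#5 t=1ms: ALLOW
  req#6 t=2ms: ALLOW
  req#7 t=2ms: ALLOW
  req#8 t=3ms: ALLOW
  req#9 t=3ms: ALLOW
  req#10 t=3ms: ALLOW
  req#11 t=3ms: DENY
  req#12 t=3ms: DENY
  req#13 t=3ms: DENY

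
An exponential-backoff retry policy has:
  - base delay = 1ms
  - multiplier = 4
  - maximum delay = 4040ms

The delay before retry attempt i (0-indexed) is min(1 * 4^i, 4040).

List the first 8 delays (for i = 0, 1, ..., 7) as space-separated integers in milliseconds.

Computing each delay:
  i=0: min(1*4^0, 4040) = 1
  i=1: min(1*4^1, 4040) = 4
  i=2: min(1*4^2, 4040) = 16
  i=3: min(1*4^3, 4040) = 64
  i=4: min(1*4^4, 4040) = 256
  i=5: min(1*4^5, 4040) = 1024
  i=6: min(1*4^6, 4040) = 4040
  i=7: min(1*4^7, 4040) = 4040

Answer: 1 4 16 64 256 1024 4040 4040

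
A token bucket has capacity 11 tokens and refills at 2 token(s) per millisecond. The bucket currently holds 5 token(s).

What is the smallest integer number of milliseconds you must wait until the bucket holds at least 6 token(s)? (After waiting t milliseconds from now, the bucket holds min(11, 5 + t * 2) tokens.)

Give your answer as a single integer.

Need 5 + t * 2 >= 6, so t >= 1/2.
Smallest integer t = ceil(1/2) = 1.

Answer: 1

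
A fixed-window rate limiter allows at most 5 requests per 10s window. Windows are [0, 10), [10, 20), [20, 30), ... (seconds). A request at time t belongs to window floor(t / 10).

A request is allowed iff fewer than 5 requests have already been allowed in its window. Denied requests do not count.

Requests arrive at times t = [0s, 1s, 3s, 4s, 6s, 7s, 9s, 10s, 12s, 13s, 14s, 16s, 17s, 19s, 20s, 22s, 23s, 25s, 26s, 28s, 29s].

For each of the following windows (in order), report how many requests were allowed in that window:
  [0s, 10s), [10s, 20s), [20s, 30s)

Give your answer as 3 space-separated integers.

Answer: 5 5 5

Derivation:
Processing requests:
  req#1 t=0s (window 0): ALLOW
  req#2 t=1s (window 0): ALLOW
  req#3 t=3s (window 0): ALLOW
  req#4 t=4s (window 0): ALLOW
  req#5 t=6s (window 0): ALLOW
  req#6 t=7s (window 0): DENY
  req#7 t=9s (window 0): DENY
  req#8 t=10s (window 1): ALLOW
  req#9 t=12s (window 1): ALLOW
  req#10 t=13s (window 1): ALLOW
  req#11 t=14s (window 1): ALLOW
  req#12 t=16s (window 1): ALLOW
  req#13 t=17s (window 1): DENY
  req#14 t=19s (window 1): DENY
  req#15 t=20s (window 2): ALLOW
  req#16 t=22s (window 2): ALLOW
  req#17 t=23s (window 2): ALLOW
  req#18 t=25s (window 2): ALLOW
  req#19 t=26s (window 2): ALLOW
  req#20 t=28s (window 2): DENY
  req#21 t=29s (window 2): DENY

Allowed counts by window: 5 5 5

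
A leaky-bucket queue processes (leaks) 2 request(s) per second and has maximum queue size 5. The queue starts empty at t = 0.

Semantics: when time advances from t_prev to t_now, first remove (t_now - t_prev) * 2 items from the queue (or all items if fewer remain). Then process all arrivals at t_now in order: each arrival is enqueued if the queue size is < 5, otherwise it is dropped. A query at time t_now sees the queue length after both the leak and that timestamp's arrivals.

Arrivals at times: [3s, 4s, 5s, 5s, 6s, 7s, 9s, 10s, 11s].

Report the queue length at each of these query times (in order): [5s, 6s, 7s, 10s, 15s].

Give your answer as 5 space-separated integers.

Answer: 2 1 1 1 0

Derivation:
Queue lengths at query times:
  query t=5s: backlog = 2
  query t=6s: backlog = 1
  query t=7s: backlog = 1
  query t=10s: backlog = 1
  query t=15s: backlog = 0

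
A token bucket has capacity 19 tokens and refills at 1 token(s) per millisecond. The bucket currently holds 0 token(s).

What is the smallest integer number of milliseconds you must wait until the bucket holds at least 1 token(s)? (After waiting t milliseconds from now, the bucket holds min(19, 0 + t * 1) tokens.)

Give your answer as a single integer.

Answer: 1

Derivation:
Need 0 + t * 1 >= 1, so t >= 1/1.
Smallest integer t = ceil(1/1) = 1.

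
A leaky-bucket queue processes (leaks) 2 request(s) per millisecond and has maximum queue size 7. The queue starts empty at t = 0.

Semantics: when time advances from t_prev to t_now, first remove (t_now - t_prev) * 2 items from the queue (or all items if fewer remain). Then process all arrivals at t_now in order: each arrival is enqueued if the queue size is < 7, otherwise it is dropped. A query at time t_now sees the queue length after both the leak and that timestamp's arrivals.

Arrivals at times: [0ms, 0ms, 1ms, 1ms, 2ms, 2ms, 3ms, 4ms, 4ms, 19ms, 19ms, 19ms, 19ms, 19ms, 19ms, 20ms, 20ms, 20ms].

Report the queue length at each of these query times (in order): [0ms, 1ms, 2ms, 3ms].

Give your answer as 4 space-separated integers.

Answer: 2 2 2 1

Derivation:
Queue lengths at query times:
  query t=0ms: backlog = 2
  query t=1ms: backlog = 2
  query t=2ms: backlog = 2
  query t=3ms: backlog = 1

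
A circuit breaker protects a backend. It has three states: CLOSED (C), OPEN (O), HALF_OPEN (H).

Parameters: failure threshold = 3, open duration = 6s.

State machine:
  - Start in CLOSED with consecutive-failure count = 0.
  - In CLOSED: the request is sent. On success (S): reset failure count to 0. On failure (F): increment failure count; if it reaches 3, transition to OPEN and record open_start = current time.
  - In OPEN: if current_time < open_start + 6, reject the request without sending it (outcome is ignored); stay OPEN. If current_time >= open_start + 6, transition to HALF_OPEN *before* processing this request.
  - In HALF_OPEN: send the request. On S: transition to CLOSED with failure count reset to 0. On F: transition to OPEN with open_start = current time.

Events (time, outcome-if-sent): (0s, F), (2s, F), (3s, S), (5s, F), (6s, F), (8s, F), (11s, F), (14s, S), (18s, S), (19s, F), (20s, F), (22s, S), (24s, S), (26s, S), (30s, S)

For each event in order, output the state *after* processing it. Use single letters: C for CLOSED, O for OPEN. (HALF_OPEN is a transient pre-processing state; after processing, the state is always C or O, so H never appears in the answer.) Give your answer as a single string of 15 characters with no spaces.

Answer: CCCCCOOCCCCCCCC

Derivation:
State after each event:
  event#1 t=0s outcome=F: state=CLOSED
  event#2 t=2s outcome=F: state=CLOSED
  event#3 t=3s outcome=S: state=CLOSED
  event#4 t=5s outcome=F: state=CLOSED
  event#5 t=6s outcome=F: state=CLOSED
  event#6 t=8s outcome=F: state=OPEN
  event#7 t=11s outcome=F: state=OPEN
  event#8 t=14s outcome=S: state=CLOSED
  event#9 t=18s outcome=S: state=CLOSED
  event#10 t=19s outcome=F: state=CLOSED
  event#11 t=20s outcome=F: state=CLOSED
  event#12 t=22s outcome=S: state=CLOSED
  event#13 t=24s outcome=S: state=CLOSED
  event#14 t=26s outcome=S: state=CLOSED
  event#15 t=30s outcome=S: state=CLOSED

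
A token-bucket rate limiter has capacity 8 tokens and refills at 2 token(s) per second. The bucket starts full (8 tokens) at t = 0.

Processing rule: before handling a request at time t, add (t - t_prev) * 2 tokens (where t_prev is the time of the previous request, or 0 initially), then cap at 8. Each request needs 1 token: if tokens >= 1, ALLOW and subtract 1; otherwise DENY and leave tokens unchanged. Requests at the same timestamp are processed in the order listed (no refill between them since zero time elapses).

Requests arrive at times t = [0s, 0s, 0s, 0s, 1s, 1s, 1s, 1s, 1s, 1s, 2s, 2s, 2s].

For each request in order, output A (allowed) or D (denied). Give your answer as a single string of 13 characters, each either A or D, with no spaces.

Answer: AAAAAAAAAAAAD

Derivation:
Simulating step by step:
  req#1 t=0s: ALLOW
  req#2 t=0s: ALLOW
  req#3 t=0s: ALLOW
  req#4 t=0s: ALLOW
  req#5 t=1s: ALLOW
  req#6 t=1s: ALLOW
  req#7 t=1s: ALLOW
  req#8 t=1s: ALLOW
  req#9 t=1s: ALLOW
  req#10 t=1s: ALLOW
  req#11 t=2s: ALLOW
  req#12 t=2s: ALLOW
  req#13 t=2s: DENY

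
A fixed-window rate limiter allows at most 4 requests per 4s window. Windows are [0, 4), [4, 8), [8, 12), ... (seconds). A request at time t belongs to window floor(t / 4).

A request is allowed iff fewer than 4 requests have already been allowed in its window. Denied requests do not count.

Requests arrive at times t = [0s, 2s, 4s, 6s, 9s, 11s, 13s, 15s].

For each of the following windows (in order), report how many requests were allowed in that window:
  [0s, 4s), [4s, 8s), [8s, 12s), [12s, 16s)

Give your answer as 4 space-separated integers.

Processing requests:
  req#1 t=0s (window 0): ALLOW
  req#2 t=2s (window 0): ALLOW
  req#3 t=4s (window 1): ALLOW
  req#4 t=6s (window 1): ALLOW
  req#5 t=9s (window 2): ALLOW
  req#6 t=11s (window 2): ALLOW
  req#7 t=13s (window 3): ALLOW
  req#8 t=15s (window 3): ALLOW

Allowed counts by window: 2 2 2 2

Answer: 2 2 2 2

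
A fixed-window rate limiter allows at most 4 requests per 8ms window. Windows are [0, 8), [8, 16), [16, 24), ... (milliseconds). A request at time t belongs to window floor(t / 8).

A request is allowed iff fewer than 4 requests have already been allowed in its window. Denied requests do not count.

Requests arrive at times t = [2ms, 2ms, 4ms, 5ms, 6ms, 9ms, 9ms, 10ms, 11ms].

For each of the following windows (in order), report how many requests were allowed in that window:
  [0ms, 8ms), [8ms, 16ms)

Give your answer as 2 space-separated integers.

Processing requests:
  req#1 t=2ms (window 0): ALLOW
  req#2 t=2ms (window 0): ALLOW
  req#3 t=4ms (window 0): ALLOW
  req#4 t=5ms (window 0): ALLOW
  req#5 t=6ms (window 0): DENY
  req#6 t=9ms (window 1): ALLOW
  req#7 t=9ms (window 1): ALLOW
  req#8 t=10ms (window 1): ALLOW
  req#9 t=11ms (window 1): ALLOW

Allowed counts by window: 4 4

Answer: 4 4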